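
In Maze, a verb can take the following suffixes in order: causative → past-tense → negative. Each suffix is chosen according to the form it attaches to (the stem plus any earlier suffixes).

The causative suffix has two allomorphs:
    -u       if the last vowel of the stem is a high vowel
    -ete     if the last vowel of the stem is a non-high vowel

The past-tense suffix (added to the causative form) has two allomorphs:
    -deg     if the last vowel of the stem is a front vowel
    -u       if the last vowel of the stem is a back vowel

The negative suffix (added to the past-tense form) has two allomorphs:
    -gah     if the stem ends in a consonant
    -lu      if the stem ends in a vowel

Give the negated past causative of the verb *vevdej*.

vevdejetedeggah

Since the last vowel of *vevdej* is /e/ (a non-high vowel), it takes -ete, giving *vevdejete*.
The causative form *vevdejete* — last vowel /e/ (a front vowel) → -deg → *vevdejetedeg*.
The past-tense form *vevdejetedeg* — final sound /g/ (a consonant) → -gah → *vevdejetedeggah*.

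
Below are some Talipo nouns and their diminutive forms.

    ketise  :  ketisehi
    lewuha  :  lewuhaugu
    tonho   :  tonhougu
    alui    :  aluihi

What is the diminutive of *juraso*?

jurasougu

Looking at the last vowel of each stem: -hi when the last vowel of the stem is a front vowel (*ketise*, *alui*); -ugu when the last vowel of the stem is a back vowel (*lewuha*, *tonho*).
Since the last vowel of *juraso* is /o/ (a back vowel), it takes -ugu, giving *jurasougu*.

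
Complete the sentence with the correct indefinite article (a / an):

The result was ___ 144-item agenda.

a

The indefinite article is chosen by the initial *sound* of the following word, not its spelling.
The number *144* is spoken "one hundred …", beginning with /wʌn/ — a consonant sound.
So the article is *a*: The result was a 144-item agenda.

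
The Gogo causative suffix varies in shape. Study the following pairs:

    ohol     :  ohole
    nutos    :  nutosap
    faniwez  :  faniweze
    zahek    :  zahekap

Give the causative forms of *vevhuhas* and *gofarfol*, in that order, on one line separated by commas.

The pattern is voicing of the final consonant: -ap when the stem ends in a voiceless consonant (*nutos*, *zahek*); -e when the stem ends in a voiced consonant (*ohol*, *faniwez*).
Since the final consonant of *vevhuhas* is /s/ (voiceless), it takes -ap, giving *vevhuhasap*.
*gofarfol* — final consonant /l/ (voiced) → -e → *gofarfole*.

vevhuhasap, gofarfole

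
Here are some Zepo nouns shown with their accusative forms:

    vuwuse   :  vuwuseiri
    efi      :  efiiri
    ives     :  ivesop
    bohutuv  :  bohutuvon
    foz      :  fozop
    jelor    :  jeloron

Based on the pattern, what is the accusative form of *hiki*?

hikiiri

The pattern is sibilance of the final sound: -op when the stem ends in a sibilant (*ives*, *foz*); -on when the stem ends in a non-sibilant consonant (*bohutuv*, *jelor*); -iri when the stem ends in a vowel (*vuwuse*, *efi*).
*hiki* — final sound /i/ (a vowel) → -iri → *hikiiri*.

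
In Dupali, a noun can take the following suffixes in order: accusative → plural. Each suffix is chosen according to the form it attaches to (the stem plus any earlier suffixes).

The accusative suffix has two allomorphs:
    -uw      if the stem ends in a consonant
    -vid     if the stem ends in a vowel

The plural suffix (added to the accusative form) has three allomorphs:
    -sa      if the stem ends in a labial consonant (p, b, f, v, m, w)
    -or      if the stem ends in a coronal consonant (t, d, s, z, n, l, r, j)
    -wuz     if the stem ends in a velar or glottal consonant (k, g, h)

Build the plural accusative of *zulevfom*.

zulevfomuwsa

The final sound of *zulevfom* is /m/, which is a consonant, so the accusative suffix is -uw, giving *zulevfomuw*.
The accusative form *zulevfomuw* — final consonant /w/ (labial) → -sa → *zulevfomuwsa*.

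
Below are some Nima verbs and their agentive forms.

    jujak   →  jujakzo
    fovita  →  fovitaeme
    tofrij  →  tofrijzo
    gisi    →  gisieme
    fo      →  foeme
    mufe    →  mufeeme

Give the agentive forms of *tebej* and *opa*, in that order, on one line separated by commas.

tebejzo, opaeme

Looking at the final sound of each stem: -zo when the stem ends in a consonant (*jujak*, *tofrij*); -eme when the stem ends in a vowel (*fovita*, *gisi*, *fo*, *mufe*).
Since the final sound of *tebej* is /j/ (a consonant), it takes -zo, giving *tebejzo*.
Since the final sound of *opa* is /a/ (a vowel), it takes -eme, giving *opaeme*.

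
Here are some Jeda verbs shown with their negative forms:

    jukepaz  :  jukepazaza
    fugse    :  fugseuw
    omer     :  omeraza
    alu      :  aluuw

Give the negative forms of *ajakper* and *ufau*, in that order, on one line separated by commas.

The alternation tracks the final sound of the stem — -aza when the stem ends in a consonant (*jukepaz*, *omer*); -uw when the stem ends in a vowel (*fugse*, *alu*).
The final sound of *ajakper* is /r/, which is a consonant, so the suffix is -aza, giving *ajakperaza*.
*ufau*: final sound = /u/, a vowel → -uw → *ufauuw*.

ajakperaza, ufauuw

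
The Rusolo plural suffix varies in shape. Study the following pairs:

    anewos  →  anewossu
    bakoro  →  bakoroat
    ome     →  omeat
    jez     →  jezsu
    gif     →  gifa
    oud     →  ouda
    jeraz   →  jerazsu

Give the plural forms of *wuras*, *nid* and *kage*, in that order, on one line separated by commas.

wurassu, nida, kageat

The pattern is sibilance of the final sound: -su when the stem ends in a sibilant (*anewos*, *jez*, *jeraz*); -a when the stem ends in a non-sibilant consonant (*gif*, *oud*); -at when the stem ends in a vowel (*bakoro*, *ome*).
The final sound of *wuras* is /s/, which is a sibilant, so the suffix is -su, giving *wurassu*.
Since the final sound of *nid* is /d/ (a non-sibilant consonant), it takes -a, giving *nida*.
The final sound of *kage* is /e/, which is a vowel, so the suffix is -at, giving *kageat*.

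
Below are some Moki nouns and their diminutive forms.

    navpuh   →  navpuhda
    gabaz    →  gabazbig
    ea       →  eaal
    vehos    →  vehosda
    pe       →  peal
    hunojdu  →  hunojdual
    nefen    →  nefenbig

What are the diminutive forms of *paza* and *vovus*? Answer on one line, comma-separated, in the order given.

pazaal, vovusda

The alternation tracks the final sound of the stem — -da when the stem ends in a voiceless consonant (*navpuh*, *vehos*); -big when the stem ends in a voiced consonant (*gabaz*, *nefen*); -al when the stem ends in a vowel (*ea*, *pe*, *hunojdu*).
*paza*: final sound = /a/, a vowel → -al → *pazaal*.
The final sound of *vovus* is /s/, which is a voiceless consonant, so the suffix is -da, giving *vovusda*.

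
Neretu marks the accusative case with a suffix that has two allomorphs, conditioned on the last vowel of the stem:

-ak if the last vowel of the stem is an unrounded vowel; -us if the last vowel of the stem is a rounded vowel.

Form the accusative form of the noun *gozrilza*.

The last vowel of *gozrilza* is /a/, which is an unrounded vowel, so the suffix is -ak, giving *gozrilzaak*.

gozrilzaak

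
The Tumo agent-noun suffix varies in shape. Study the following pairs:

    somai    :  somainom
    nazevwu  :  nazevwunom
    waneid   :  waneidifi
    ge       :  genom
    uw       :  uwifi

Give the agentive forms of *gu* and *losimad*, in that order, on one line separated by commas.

gunom, losimadifi

Looking at the final sound of each stem: -ifi when the stem ends in a consonant (*waneid*, *uw*); -nom when the stem ends in a vowel (*somai*, *nazevwu*, *ge*).
*gu* — final sound /u/ (a vowel) → -nom → *gunom*.
*losimad*: final sound = /d/, a consonant → -ifi → *losimadifi*.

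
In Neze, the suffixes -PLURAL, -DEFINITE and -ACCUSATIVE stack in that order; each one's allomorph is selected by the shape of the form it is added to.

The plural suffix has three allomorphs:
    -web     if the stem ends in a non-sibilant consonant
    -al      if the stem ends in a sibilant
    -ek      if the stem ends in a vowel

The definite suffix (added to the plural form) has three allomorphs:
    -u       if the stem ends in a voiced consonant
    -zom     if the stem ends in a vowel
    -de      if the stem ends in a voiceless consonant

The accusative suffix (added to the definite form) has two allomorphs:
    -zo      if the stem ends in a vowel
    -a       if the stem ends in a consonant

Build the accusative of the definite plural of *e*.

*e*: final sound = /e/, a vowel → -ek → *eek*.
The plural form *eek* — final sound /k/ (a voiceless consonant) → -de → *eekde*.
The definite form *eekde*: final sound = /e/, a vowel → -zo → *eekdezo*.

eekdezo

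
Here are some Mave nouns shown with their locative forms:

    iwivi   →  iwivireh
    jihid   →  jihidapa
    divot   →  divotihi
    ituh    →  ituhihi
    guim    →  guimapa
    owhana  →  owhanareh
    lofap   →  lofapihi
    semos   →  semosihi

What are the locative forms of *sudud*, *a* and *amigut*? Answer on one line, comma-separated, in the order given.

Looking at the final sound of each stem: -ihi when the stem ends in a voiceless consonant (*divot*, *ituh*, *lofap*, *semos*); -apa when the stem ends in a voiced consonant (*jihid*, *guim*); -reh when the stem ends in a vowel (*iwivi*, *owhana*).
*sudud*: final sound = /d/, a voiced consonant → -apa → *sududapa*.
*a* — final sound /a/ (a vowel) → -reh → *areh*.
Since the final sound of *amigut* is /t/ (a voiceless consonant), it takes -ihi, giving *amigutihi*.

sududapa, areh, amigutihi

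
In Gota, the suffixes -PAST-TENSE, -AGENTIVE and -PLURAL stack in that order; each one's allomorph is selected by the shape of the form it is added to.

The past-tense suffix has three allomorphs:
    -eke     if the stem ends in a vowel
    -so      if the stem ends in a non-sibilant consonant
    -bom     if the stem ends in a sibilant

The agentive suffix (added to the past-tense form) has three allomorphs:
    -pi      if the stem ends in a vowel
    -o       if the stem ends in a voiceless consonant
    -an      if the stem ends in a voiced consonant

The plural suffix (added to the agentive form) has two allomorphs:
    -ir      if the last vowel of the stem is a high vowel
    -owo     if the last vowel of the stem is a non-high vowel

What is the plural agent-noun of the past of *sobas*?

sobasbomanowo

Since the final sound of *sobas* is /s/ (a sibilant), it takes -bom, giving *sobasbom*.
Since the final sound of the past-tense form *sobasbom* is /m/ (a voiced consonant), it takes -an, giving *sobasboman*.
The last vowel of the agentive form *sobasboman* is /a/, which is a non-high vowel, so the plural suffix is -owo, giving *sobasbomanowo*.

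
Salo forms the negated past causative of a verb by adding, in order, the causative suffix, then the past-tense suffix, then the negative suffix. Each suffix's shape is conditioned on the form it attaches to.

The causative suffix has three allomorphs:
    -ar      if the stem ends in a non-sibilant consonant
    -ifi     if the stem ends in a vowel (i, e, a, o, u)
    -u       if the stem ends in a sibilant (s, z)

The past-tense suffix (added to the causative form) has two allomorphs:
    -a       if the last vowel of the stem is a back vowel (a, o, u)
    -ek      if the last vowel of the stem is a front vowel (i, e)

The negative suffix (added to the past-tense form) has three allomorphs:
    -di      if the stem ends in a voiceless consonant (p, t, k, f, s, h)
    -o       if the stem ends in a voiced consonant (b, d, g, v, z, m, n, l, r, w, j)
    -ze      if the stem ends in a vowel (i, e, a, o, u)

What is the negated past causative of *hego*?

*hego* — final sound /o/ (a vowel) → -ifi → *hegoifi*.
The causative form *hegoifi* — last vowel /i/ (a front vowel) → -ek → *hegoifiek*.
The past-tense form *hegoifiek*: final sound = /k/, a voiceless consonant → -di → *hegoifiekdi*.

hegoifiekdi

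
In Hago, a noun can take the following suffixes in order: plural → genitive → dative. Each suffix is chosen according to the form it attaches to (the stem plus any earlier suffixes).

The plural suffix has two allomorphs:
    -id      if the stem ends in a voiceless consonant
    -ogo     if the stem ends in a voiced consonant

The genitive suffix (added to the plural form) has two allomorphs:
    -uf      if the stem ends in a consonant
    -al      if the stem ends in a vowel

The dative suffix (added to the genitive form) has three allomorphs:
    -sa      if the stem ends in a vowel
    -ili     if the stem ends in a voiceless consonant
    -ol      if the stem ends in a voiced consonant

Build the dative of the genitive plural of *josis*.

josisidufili

Since the final consonant of *josis* is /s/ (voiceless), it takes -id, giving *josisid*.
Since the final sound of the plural form *josisid* is /d/ (a consonant), it takes -uf, giving *josisiduf*.
The genitive form *josisiduf* — final sound /f/ (a voiceless consonant) → -ili → *josisidufili*.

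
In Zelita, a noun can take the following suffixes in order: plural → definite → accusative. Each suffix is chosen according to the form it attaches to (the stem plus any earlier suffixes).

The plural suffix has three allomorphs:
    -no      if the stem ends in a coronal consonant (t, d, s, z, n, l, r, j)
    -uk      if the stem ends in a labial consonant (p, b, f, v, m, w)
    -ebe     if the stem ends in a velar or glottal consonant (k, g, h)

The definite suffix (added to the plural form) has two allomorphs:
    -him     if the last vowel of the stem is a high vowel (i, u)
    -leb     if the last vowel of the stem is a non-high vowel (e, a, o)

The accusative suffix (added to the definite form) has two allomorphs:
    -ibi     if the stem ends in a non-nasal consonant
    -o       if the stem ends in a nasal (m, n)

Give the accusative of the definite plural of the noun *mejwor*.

*mejwor*: final consonant = /r/, coronal → -no → *mejworno*.
Since the last vowel of the plural form *mejworno* is /o/ (a non-high vowel), it takes -leb, giving *mejwornoleb*.
Since the final consonant of the definite form *mejwornoleb* is /b/ (non-nasal), it takes -ibi, giving *mejwornolebibi*.

mejwornolebibi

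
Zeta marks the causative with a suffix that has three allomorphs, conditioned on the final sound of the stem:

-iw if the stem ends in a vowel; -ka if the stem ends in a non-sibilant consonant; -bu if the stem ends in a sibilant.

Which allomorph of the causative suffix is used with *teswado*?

*teswado* — final sound /o/ (a vowel) → -iw.

-iw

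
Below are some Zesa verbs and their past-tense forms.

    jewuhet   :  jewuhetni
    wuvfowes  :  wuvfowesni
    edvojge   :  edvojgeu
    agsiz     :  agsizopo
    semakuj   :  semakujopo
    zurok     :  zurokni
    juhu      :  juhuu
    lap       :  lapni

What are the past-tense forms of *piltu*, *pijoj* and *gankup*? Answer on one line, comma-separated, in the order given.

piltuu, pijojopo, gankupni

The alternation tracks the final sound of the stem — -ni when the stem ends in a voiceless consonant (*jewuhet*, *wuvfowes*, *zurok*, *lap*); -opo when the stem ends in a voiced consonant (*agsiz*, *semakuj*); -u when the stem ends in a vowel (*edvojge*, *juhu*).
Since the final sound of *piltu* is /u/ (a vowel), it takes -u, giving *piltuu*.
The final sound of *pijoj* is /j/, which is a voiced consonant, so the suffix is -opo, giving *pijojopo*.
*gankup* — final sound /p/ (a voiceless consonant) → -ni → *gankupni*.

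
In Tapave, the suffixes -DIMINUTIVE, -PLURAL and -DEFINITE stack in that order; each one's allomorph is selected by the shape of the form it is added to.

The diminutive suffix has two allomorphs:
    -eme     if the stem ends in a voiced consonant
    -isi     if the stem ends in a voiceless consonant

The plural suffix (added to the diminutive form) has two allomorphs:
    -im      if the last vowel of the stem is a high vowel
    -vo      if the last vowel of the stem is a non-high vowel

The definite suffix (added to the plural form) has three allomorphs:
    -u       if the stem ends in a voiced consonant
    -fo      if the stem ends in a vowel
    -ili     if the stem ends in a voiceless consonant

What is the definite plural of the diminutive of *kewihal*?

kewihalemevofo

*kewihal* — final consonant /l/ (voiced) → -eme → *kewihaleme*.
The last vowel of the diminutive form *kewihaleme* is /e/, which is a non-high vowel, so the plural suffix is -vo, giving *kewihalemevo*.
Since the final sound of the plural form *kewihalemevo* is /o/ (a vowel), it takes -fo, giving *kewihalemevofo*.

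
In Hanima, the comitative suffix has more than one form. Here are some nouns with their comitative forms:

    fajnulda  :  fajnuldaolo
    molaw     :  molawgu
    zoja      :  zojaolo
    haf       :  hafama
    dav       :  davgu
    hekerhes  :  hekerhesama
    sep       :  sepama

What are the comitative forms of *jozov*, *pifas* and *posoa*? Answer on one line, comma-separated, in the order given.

jozovgu, pifasama, posoaolo

The pattern is voicing of the final sound: -ama when the stem ends in a voiceless consonant (*haf*, *hekerhes*, *sep*); -gu when the stem ends in a voiced consonant (*molaw*, *dav*); -olo when the stem ends in a vowel (*fajnulda*, *zoja*).
The final sound of *jozov* is /v/, which is a voiced consonant, so the suffix is -gu, giving *jozovgu*.
The final sound of *pifas* is /s/, which is a voiceless consonant, so the suffix is -ama, giving *pifasama*.
Since the final sound of *posoa* is /a/ (a vowel), it takes -olo, giving *posoaolo*.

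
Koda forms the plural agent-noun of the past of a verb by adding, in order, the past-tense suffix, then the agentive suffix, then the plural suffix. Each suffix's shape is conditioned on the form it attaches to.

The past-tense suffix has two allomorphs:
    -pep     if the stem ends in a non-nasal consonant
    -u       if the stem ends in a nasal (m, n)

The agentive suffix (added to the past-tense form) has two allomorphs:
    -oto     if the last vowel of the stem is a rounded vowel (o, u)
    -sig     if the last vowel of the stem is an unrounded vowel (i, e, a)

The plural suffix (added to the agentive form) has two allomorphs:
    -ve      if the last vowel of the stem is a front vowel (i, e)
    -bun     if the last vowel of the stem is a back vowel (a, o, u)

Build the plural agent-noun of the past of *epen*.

The final consonant of *epen* is /n/, which is a nasal, so the past-tense suffix is -u, giving *epenu*.
The past-tense form *epenu* — last vowel /u/ (a rounded vowel) → -oto → *epenuoto*.
The last vowel of the agentive form *epenuoto* is /o/, which is a back vowel, so the plural suffix is -bun, giving *epenuotobun*.

epenuotobun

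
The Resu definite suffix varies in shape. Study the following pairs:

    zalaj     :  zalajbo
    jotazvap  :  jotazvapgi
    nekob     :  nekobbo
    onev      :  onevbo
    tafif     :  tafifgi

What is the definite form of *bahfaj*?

bahfajbo

The suffix is conditioned by the final consonant: -gi when the stem ends in a voiceless consonant (*jotazvap*, *tafif*); -bo when the stem ends in a voiced consonant (*zalaj*, *nekob*, *onev*).
*bahfaj* — final consonant /j/ (voiced) → -bo → *bahfajbo*.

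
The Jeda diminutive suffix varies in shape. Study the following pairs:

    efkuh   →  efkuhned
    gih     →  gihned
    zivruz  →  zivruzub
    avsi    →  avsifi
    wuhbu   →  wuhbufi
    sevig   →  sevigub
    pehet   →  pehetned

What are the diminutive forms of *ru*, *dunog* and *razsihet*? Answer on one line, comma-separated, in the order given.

rufi, dunogub, razsihetned

The pattern is voicing of the final sound: -ned when the stem ends in a voiceless consonant (*efkuh*, *gih*, *pehet*); -ub when the stem ends in a voiced consonant (*zivruz*, *sevig*); -fi when the stem ends in a vowel (*avsi*, *wuhbu*).
Since the final sound of *ru* is /u/ (a vowel), it takes -fi, giving *rufi*.
Since the final sound of *dunog* is /g/ (a voiced consonant), it takes -ub, giving *dunogub*.
*razsihet* — final sound /t/ (a voiceless consonant) → -ned → *razsihetned*.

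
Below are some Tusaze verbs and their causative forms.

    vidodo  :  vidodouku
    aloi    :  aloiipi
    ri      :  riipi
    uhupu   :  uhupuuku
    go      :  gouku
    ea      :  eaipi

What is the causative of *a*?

aipi

The alternation tracks the last vowel of the stem — -uku when the last vowel of the stem is a rounded vowel (*vidodo*, *uhupu*, *go*); -ipi when the last vowel of the stem is an unrounded vowel (*aloi*, *ri*, *ea*).
*a*: last vowel = /a/, an unrounded vowel → -ipi → *aipi*.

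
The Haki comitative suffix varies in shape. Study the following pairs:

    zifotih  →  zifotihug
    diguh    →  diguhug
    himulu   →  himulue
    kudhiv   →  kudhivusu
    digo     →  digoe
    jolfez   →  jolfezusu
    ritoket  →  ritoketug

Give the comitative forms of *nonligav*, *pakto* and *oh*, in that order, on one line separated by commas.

nonligavusu, paktoe, ohug

The pattern is voicing of the final sound: -ug when the stem ends in a voiceless consonant (*zifotih*, *diguh*, *ritoket*); -usu when the stem ends in a voiced consonant (*kudhiv*, *jolfez*); -e when the stem ends in a vowel (*himulu*, *digo*).
Since the final sound of *nonligav* is /v/ (a voiced consonant), it takes -usu, giving *nonligavusu*.
The final sound of *pakto* is /o/, which is a vowel, so the suffix is -e, giving *paktoe*.
*oh* — final sound /h/ (a voiceless consonant) → -ug → *ohug*.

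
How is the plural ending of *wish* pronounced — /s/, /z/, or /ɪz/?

The stem *wish* ends in a sibilant (/s, z, ʃ, ʒ, tʃ, dʒ/).
The plural suffix surfaces as /ɪz/ after sibilants, /s/ after other voiceless consonants, and /z/ after other voiced sounds.
So the plural -s on *wish* is pronounced /ɪz/.

/ɪz/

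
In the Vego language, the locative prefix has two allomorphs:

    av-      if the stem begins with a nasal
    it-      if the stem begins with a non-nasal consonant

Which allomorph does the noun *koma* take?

it-

*koma*: first consonant = /k/, non-nasal → it-.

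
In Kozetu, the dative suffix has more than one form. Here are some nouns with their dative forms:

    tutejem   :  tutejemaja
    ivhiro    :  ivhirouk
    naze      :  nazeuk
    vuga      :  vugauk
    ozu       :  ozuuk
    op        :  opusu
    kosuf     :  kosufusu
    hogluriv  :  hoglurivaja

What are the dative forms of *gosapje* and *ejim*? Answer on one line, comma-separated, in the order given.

gosapjeuk, ejimaja

Looking at the final sound of each stem: -usu when the stem ends in a voiceless consonant (*op*, *kosuf*); -aja when the stem ends in a voiced consonant (*tutejem*, *hogluriv*); -uk when the stem ends in a vowel (*ivhiro*, *naze*, *vuga*, *ozu*).
The final sound of *gosapje* is /e/, which is a vowel, so the suffix is -uk, giving *gosapjeuk*.
*ejim* — final sound /m/ (a voiced consonant) → -aja → *ejimaja*.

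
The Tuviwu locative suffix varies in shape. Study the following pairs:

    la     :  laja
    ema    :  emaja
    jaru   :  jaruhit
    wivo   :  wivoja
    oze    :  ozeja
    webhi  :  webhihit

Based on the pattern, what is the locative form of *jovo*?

Looking at the last vowel of each stem: -hit when the last vowel of the stem is a high vowel (*jaru*, *webhi*); -ja when the last vowel of the stem is a non-high vowel (*la*, *ema*, *wivo*, *oze*).
The last vowel of *jovo* is /o/, which is a non-high vowel, so the suffix is -ja, giving *jovoja*.

jovoja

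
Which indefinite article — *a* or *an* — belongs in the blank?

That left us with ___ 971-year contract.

The indefinite article is chosen by the initial *sound* of the following word, not its spelling.
The number *971* is spoken "nine hundred …", beginning with /naɪn/ — a consonant sound.
So the article is *a*: That left us with a 971-year contract.

a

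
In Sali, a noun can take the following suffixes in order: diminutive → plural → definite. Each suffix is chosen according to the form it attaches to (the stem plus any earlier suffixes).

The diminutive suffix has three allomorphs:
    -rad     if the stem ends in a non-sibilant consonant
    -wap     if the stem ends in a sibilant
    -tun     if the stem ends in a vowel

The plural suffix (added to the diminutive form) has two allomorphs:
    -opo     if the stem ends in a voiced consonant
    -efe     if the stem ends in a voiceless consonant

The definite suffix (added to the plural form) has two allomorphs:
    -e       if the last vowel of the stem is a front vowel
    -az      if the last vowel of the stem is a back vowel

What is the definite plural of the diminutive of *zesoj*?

Since the final sound of *zesoj* is /j/ (a non-sibilant consonant), it takes -rad, giving *zesojrad*.
The final consonant of the diminutive form *zesojrad* is /d/, which is voiced, so the plural suffix is -opo, giving *zesojradopo*.
Since the last vowel of the plural form *zesojradopo* is /o/ (a back vowel), it takes -az, giving *zesojradopoaz*.

zesojradopoaz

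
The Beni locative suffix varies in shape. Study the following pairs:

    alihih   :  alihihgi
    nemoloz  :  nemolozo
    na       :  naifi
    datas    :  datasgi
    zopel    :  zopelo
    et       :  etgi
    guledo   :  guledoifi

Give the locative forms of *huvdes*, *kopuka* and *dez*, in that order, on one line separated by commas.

The pattern is voicing of the final sound: -gi when the stem ends in a voiceless consonant (*alihih*, *datas*, *et*); -o when the stem ends in a voiced consonant (*nemoloz*, *zopel*); -ifi when the stem ends in a vowel (*na*, *guledo*).
*huvdes* — final sound /s/ (a voiceless consonant) → -gi → *huvdesgi*.
*kopuka*: final sound = /a/, a vowel → -ifi → *kopukaifi*.
*dez* — final sound /z/ (a voiced consonant) → -o → *dezo*.

huvdesgi, kopukaifi, dezo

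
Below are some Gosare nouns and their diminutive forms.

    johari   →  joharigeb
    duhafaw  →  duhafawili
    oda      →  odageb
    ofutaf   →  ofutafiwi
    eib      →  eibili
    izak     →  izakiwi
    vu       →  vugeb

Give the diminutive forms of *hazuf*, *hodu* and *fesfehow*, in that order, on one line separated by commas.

hazufiwi, hodugeb, fesfehowili

Looking at the final sound of each stem: -iwi when the stem ends in a voiceless consonant (*ofutaf*, *izak*); -ili when the stem ends in a voiced consonant (*duhafaw*, *eib*); -geb when the stem ends in a vowel (*johari*, *oda*, *vu*).
*hazuf* — final sound /f/ (a voiceless consonant) → -iwi → *hazufiwi*.
*hodu* — final sound /u/ (a vowel) → -geb → *hodugeb*.
*fesfehow*: final sound = /w/, a voiced consonant → -ili → *fesfehowili*.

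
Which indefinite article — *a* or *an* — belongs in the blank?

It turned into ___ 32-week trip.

The indefinite article is chosen by the initial *sound* of the following word, not its spelling.
The number *32* is spoken "thirty-…", beginning with /ˈθɜrti/ — a consonant sound.
So the article is *a*: It turned into a 32-week trip.

a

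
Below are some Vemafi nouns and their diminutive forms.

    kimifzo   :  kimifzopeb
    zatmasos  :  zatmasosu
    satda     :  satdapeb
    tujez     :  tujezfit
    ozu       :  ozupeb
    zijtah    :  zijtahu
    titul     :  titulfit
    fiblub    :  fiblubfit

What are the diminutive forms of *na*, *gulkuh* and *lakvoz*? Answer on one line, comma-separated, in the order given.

Looking at the final sound of each stem: -u when the stem ends in a voiceless consonant (*zatmasos*, *zijtah*); -fit when the stem ends in a voiced consonant (*tujez*, *titul*, *fiblub*); -peb when the stem ends in a vowel (*kimifzo*, *satda*, *ozu*).
*na* — final sound /a/ (a vowel) → -peb → *napeb*.
The final sound of *gulkuh* is /h/, which is a voiceless consonant, so the suffix is -u, giving *gulkuhu*.
Since the final sound of *lakvoz* is /z/ (a voiced consonant), it takes -fit, giving *lakvozfit*.

napeb, gulkuhu, lakvozfit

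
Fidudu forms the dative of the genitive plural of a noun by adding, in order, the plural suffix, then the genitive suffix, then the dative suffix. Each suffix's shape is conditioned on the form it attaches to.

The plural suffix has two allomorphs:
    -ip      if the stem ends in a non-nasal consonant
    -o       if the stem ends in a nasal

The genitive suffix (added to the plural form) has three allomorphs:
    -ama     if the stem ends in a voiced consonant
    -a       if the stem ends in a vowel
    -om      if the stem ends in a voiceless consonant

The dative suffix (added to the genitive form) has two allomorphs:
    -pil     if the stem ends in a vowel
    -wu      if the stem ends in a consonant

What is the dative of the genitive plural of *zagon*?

zagonoapil

*zagon* — final consonant /n/ (a nasal) → -o → *zagono*.
The plural form *zagono* — final sound /o/ (a vowel) → -a → *zagonoa*.
The genitive form *zagonoa*: final sound = /a/, a vowel → -pil → *zagonoapil*.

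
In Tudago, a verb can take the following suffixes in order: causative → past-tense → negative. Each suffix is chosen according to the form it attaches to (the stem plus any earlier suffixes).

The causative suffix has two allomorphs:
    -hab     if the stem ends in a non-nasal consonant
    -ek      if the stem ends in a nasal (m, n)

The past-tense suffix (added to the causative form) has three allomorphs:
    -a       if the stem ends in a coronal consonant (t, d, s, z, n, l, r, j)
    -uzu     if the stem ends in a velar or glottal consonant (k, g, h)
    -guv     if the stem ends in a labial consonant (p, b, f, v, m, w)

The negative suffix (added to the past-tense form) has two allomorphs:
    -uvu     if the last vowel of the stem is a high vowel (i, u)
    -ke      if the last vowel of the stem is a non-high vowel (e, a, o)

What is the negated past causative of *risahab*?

risahabhabguvuvu

The final consonant of *risahab* is /b/, which is non-nasal, so the causative suffix is -hab, giving *risahabhab*.
The causative form *risahabhab*: final consonant = /b/, labial → -guv → *risahabhabguv*.
The past-tense form *risahabhabguv*: last vowel = /u/, a high vowel → -uvu → *risahabhabguvuvu*.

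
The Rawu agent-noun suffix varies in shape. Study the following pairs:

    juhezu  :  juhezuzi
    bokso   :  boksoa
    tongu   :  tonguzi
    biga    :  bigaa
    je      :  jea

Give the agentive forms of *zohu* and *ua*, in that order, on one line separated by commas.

Looking at the last vowel of each stem: -zi when the last vowel of the stem is a high vowel (*juhezu*, *tongu*); -a when the last vowel of the stem is a non-high vowel (*bokso*, *biga*, *je*).
Since the last vowel of *zohu* is /u/ (a high vowel), it takes -zi, giving *zohuzi*.
*ua*: last vowel = /a/, a non-high vowel → -a → *uaa*.

zohuzi, uaa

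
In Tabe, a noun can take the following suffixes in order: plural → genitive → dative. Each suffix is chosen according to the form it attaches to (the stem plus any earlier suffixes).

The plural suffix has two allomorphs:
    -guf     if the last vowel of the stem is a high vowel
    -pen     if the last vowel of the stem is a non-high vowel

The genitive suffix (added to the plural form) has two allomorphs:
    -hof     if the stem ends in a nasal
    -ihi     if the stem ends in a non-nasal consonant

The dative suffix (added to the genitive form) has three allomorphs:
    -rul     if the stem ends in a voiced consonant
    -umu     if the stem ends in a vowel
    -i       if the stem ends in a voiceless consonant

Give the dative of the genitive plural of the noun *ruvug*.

*ruvug*: last vowel = /u/, a high vowel → -guf → *ruvugguf*.
The plural form *ruvugguf* — final consonant /f/ (non-nasal) → -ihi → *ruvuggufihi*.
The genitive form *ruvuggufihi*: final sound = /i/, a vowel → -umu → *ruvuggufihiumu*.

ruvuggufihiumu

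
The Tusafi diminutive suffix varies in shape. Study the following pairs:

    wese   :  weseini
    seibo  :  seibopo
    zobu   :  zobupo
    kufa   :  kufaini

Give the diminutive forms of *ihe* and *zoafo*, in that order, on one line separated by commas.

iheini, zoafopo

The pattern is rounding harmony: -po when the last vowel of the stem is a rounded vowel (*seibo*, *zobu*); -ini when the last vowel of the stem is an unrounded vowel (*wese*, *kufa*).
*ihe*: last vowel = /e/, an unrounded vowel → -ini → *iheini*.
*zoafo*: last vowel = /o/, a rounded vowel → -po → *zoafopo*.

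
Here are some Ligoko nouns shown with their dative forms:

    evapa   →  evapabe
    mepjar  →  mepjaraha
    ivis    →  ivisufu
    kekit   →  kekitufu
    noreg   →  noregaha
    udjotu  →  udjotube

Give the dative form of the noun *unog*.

The alternation tracks the final sound of the stem — -ufu when the stem ends in a voiceless consonant (*ivis*, *kekit*); -aha when the stem ends in a voiced consonant (*mepjar*, *noreg*); -be when the stem ends in a vowel (*evapa*, *udjotu*).
The final sound of *unog* is /g/, which is a voiced consonant, so the suffix is -aha, giving *unogaha*.

unogaha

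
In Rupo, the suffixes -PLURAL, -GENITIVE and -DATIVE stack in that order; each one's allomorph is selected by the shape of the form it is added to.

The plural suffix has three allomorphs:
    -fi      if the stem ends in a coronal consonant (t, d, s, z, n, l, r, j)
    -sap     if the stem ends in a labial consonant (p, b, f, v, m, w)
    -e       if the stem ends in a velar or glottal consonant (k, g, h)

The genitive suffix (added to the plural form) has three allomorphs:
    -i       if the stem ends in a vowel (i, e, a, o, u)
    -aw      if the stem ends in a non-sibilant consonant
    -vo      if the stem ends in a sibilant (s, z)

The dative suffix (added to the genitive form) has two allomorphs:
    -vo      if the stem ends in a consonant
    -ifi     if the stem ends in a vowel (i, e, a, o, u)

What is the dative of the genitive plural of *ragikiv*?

*ragikiv*: final consonant = /v/, labial → -sap → *ragikivsap*.
The plural form *ragikivsap* — final sound /p/ (a non-sibilant consonant) → -aw → *ragikivsapaw*.
The genitive form *ragikivsapaw*: final sound = /w/, a consonant → -vo → *ragikivsapawvo*.

ragikivsapawvo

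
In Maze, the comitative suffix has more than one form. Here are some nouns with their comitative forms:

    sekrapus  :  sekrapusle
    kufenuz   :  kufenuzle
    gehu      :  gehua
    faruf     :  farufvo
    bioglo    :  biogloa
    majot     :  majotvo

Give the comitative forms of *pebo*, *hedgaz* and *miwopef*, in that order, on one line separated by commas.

peboa, hedgazle, miwopefvo

Looking at the final sound of each stem: -le when the stem ends in a sibilant (*sekrapus*, *kufenuz*); -vo when the stem ends in a non-sibilant consonant (*faruf*, *majot*); -a when the stem ends in a vowel (*gehu*, *bioglo*).
*pebo*: final sound = /o/, a vowel → -a → *peboa*.
Since the final sound of *hedgaz* is /z/ (a sibilant), it takes -le, giving *hedgazle*.
The final sound of *miwopef* is /f/, which is a non-sibilant consonant, so the suffix is -vo, giving *miwopefvo*.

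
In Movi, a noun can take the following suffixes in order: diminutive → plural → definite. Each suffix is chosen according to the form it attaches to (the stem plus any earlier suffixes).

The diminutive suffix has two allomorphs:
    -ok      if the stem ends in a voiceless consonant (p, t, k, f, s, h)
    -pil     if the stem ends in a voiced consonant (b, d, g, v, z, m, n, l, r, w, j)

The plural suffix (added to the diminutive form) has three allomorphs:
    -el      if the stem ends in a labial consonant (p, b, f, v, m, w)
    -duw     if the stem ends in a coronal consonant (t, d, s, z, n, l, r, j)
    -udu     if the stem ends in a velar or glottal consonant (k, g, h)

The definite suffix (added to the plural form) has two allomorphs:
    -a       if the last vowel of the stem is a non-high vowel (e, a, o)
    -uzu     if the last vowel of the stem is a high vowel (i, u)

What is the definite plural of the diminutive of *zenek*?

The final consonant of *zenek* is /k/, which is voiceless, so the diminutive suffix is -ok, giving *zenekok*.
The diminutive form *zenekok* — final consonant /k/ (velar/glottal) → -udu → *zenekokudu*.
The plural form *zenekokudu*: last vowel = /u/, a high vowel → -uzu → *zenekokuduuzu*.

zenekokuduuzu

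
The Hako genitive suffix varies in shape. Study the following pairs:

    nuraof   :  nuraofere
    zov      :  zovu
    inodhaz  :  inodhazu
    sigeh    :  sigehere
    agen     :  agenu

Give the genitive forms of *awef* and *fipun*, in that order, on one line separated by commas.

awefere, fipunu

Looking at the final consonant of each stem: -ere when the stem ends in a voiceless consonant (*nuraof*, *sigeh*); -u when the stem ends in a voiced consonant (*zov*, *inodhaz*, *agen*).
*awef* — final consonant /f/ (voiceless) → -ere → *awefere*.
Since the final consonant of *fipun* is /n/ (voiced), it takes -u, giving *fipunu*.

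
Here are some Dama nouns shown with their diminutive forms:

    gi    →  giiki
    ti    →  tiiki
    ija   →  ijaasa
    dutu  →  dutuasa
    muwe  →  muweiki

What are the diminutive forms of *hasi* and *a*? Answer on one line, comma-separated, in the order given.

The pattern is front/back vowel harmony: -iki when the last vowel of the stem is a front vowel (*gi*, *ti*, *muwe*); -asa when the last vowel of the stem is a back vowel (*ija*, *dutu*).
*hasi* — last vowel /i/ (a front vowel) → -iki → *hasiiki*.
*a*: last vowel = /a/, a back vowel → -asa → *aasa*.

hasiiki, aasa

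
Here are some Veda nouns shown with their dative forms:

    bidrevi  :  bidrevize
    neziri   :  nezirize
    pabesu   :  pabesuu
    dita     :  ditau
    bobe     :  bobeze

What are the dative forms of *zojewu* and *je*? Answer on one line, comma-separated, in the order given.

zojewuu, jeze

Looking at the last vowel of each stem: -ze when the last vowel of the stem is a front vowel (*bidrevi*, *neziri*, *bobe*); -u when the last vowel of the stem is a back vowel (*pabesu*, *dita*).
*zojewu*: last vowel = /u/, a back vowel → -u → *zojewuu*.
Since the last vowel of *je* is /e/ (a front vowel), it takes -ze, giving *jeze*.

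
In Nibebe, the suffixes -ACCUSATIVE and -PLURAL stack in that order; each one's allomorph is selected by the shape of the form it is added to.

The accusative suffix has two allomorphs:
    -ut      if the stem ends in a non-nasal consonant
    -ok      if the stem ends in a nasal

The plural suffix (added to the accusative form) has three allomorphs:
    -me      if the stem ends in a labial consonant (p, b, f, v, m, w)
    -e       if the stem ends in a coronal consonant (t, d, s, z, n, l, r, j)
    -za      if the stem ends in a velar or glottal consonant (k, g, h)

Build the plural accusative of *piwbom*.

piwbomokza

The final consonant of *piwbom* is /m/, which is a nasal, so the accusative suffix is -ok, giving *piwbomok*.
The final consonant of the accusative form *piwbomok* is /k/, which is velar/glottal, so the plural suffix is -za, giving *piwbomokza*.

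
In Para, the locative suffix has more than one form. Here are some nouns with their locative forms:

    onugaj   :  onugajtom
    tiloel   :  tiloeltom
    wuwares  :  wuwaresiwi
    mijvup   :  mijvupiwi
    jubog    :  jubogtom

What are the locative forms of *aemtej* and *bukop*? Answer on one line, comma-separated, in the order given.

Looking at the final consonant of each stem: -iwi when the stem ends in a voiceless consonant (*wuwares*, *mijvup*); -tom when the stem ends in a voiced consonant (*onugaj*, *tiloel*, *jubog*).
Since the final consonant of *aemtej* is /j/ (voiced), it takes -tom, giving *aemtejtom*.
Since the final consonant of *bukop* is /p/ (voiceless), it takes -iwi, giving *bukopiwi*.

aemtejtom, bukopiwi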